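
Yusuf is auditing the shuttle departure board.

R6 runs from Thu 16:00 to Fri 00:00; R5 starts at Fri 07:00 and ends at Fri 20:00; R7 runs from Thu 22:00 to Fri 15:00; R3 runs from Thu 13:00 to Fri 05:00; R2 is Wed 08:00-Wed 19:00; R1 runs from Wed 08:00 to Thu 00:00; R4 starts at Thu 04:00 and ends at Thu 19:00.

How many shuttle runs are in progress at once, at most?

Sweep the timeline, counting +1 at each start and −1 at each end (ends before starts at a tie):
Wed 08:00 start R1 → 1
Wed 08:00 start R2 → 2
Wed 19:00 end R2 → 1
Thu 00:00 end R1 → 0
Thu 04:00 start R4 → 1
Thu 13:00 start R3 → 2
Thu 16:00 start R6 → 3
Thu 19:00 end R4 → 2
Thu 22:00 start R7 → 3
Fri 00:00 end R6 → 2
Fri 05:00 end R3 → 1
Fri 07:00 start R5 → 2
Fri 15:00 end R7 → 1
Fri 20:00 end R5 → 0
Peak is 3, at Thu 16:00 (R3, R4, R6).

3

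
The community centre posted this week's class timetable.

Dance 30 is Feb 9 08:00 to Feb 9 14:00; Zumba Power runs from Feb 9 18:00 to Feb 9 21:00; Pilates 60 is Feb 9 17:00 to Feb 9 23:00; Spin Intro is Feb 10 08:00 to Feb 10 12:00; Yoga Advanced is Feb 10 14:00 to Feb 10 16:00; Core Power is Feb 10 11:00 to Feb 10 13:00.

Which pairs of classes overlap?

Core Power & Spin Intro, Pilates 60 & Zumba Power

Two intervals overlap when each starts before the other ends.
Sorted by start: Dance 30, Pilates 60, Zumba Power, Spin Intro, Core Power, Yoga Advanced.
Pilates 60 starts after Dance 30 ends, so Dance 30 has no further overlaps.
Zumba Power starts before Pilates 60 ends → Pilates 60 and Zumba Power overlap.
Spin Intro starts after Pilates 60 ends, so Pilates 60 has no further overlaps.
Spin Intro starts after Zumba Power ends, so Zumba Power has no further overlaps.
Core Power starts before Spin Intro ends → Spin Intro and Core Power overlap.
Yoga Advanced starts after Spin Intro ends.
Yoga Advanced starts after Core Power ends.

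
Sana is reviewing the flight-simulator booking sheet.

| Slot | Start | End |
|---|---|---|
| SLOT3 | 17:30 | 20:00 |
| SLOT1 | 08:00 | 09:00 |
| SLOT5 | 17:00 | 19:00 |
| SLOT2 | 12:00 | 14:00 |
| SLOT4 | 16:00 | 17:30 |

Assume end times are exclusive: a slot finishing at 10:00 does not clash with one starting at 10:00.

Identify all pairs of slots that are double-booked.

SLOT3 & SLOT5, SLOT4 & SLOT5

Check each pair: they overlap iff neither finishes before the other starts.
Sorted by start: SLOT1, SLOT2, SLOT4, SLOT5, SLOT3.
SLOT2 starts after SLOT1 ends, so SLOT1 has no further overlaps.
SLOT4 starts after SLOT2 ends, so SLOT2 has no further overlaps.
SLOT5 starts before SLOT4 ends → SLOT4 and SLOT5 overlap.
SLOT3 starts exactly when SLOT4 ends (back-to-back, no overlap).
SLOT3 starts before SLOT5 ends → SLOT5 and SLOT3 overlap.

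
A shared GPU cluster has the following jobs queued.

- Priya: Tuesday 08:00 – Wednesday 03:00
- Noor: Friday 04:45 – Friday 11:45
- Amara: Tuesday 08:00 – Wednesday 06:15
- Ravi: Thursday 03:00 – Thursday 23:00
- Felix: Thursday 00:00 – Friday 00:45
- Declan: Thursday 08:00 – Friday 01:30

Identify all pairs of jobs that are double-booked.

Amara & Priya, Declan & Felix, Declan & Ravi, Felix & Ravi

Sorted by start: Amara, Priya, Felix, Ravi, Declan, Noor.
Priya starts before Amara ends → Amara and Priya overlap.
Felix starts after Amara ends — done with Amara.
Felix starts after Priya ends — done with Priya.
Ravi starts before Felix ends → Felix and Ravi overlap.
Declan starts before Felix ends → Felix and Declan overlap.
Noor starts after Felix ends.
Declan starts before Ravi ends → Ravi and Declan overlap.
Noor starts after Ravi ends.
Noor starts after Declan ends.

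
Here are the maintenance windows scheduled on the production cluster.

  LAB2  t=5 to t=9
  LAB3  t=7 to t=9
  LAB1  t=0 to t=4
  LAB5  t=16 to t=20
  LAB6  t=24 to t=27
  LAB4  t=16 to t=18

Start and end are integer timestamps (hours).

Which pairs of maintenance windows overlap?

Sorted by start: LAB1, LAB2, LAB3, LAB4, LAB5, LAB6.
LAB2 starts after LAB1 ends — done with LAB1.
LAB3 starts before LAB2 ends → LAB2 and LAB3 overlap.
LAB4 starts after LAB2 ends — done with LAB2.
LAB4 starts after LAB3 ends — done with LAB3.
LAB5 starts before LAB4 ends → LAB4 and LAB5 overlap.
LAB6 starts after LAB4 ends.
LAB6 starts after LAB5 ends.

LAB2 & LAB3, LAB4 & LAB5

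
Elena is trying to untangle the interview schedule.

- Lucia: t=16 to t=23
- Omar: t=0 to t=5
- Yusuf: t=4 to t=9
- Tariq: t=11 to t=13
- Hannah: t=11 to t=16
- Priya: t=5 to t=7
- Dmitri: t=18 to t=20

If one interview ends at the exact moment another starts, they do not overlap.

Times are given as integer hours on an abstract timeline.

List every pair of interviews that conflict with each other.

Dmitri & Lucia, Hannah & Tariq, Omar & Yusuf, Priya & Yusuf

Two intervals overlap when each starts before the other ends.
Sorted by start: Omar, Yusuf, Priya, Tariq, Hannah, Lucia, Dmitri.
Yusuf starts before Omar ends → Omar and Yusuf overlap.
Priya starts exactly when Omar ends (back-to-back, no overlap) — done with Omar.
Priya starts before Yusuf ends → Yusuf and Priya overlap.
Tariq starts after Yusuf ends — done with Yusuf.
Tariq starts after Priya ends — done with Priya.
Hannah starts before Tariq ends → Tariq and Hannah overlap.
Lucia starts after Tariq ends — done with Tariq.
Lucia starts exactly when Hannah ends (back-to-back, no overlap) — done with Hannah.
Dmitri starts before Lucia ends → Lucia and Dmitri overlap.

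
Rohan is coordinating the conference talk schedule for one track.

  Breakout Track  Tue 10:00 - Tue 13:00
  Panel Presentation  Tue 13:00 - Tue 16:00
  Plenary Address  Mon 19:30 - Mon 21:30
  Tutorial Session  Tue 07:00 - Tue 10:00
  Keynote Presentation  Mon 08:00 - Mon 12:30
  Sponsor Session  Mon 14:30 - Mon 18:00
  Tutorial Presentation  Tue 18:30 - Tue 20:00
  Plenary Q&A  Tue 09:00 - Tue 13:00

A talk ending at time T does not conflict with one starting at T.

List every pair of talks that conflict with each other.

Breakout Track & Plenary Q&A, Plenary Q&A & Tutorial Session

Sorted by start: Keynote Presentation, Sponsor Session, Plenary Address, Tutorial Session, Plenary Q&A, Breakout Track, Panel Presentation, Tutorial Presentation.
Sponsor Session starts after Keynote Presentation ends, so Keynote Presentation has no further overlaps.
Plenary Address starts after Sponsor Session ends, so Sponsor Session has no further overlaps.
Tutorial Session starts after Plenary Address ends, so Plenary Address has no further overlaps.
Plenary Q&A starts before Tutorial Session ends → Tutorial Session and Plenary Q&A overlap.
Breakout Track starts exactly when Tutorial Session ends (back-to-back, no overlap), so Tutorial Session has no further overlaps.
Breakout Track starts before Plenary Q&A ends → Plenary Q&A and Breakout Track overlap.
Panel Presentation starts exactly when Plenary Q&A ends (back-to-back, no overlap), so Plenary Q&A has no further overlaps.
Panel Presentation starts exactly when Breakout Track ends (back-to-back, no overlap), so Breakout Track has no further overlaps.
Tutorial Presentation starts after Panel Presentation ends.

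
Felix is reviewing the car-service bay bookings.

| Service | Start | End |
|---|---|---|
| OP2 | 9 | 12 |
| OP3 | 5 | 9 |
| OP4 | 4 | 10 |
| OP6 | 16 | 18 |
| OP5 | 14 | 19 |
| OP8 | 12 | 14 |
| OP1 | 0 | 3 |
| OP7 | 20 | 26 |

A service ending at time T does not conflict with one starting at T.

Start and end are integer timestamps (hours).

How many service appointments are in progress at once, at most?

Sort all start/end points and keep a running count:
0 start OP1 → 1
3 end OP1 → 0
4 start OP4 → 1
5 start OP3 → 2
9 end OP3 → 1
9 start OP2 → 2
10 end OP4 → 1
12 end OP2 → 0
12 start OP8 → 1
14 end OP8 → 0
14 start OP5 → 1
16 start OP6 → 2
18 end OP6 → 1
19 end OP5 → 0
20 start OP7 → 1
26 end OP7 → 0
Peak is 2, at 5 (OP3, OP4).

2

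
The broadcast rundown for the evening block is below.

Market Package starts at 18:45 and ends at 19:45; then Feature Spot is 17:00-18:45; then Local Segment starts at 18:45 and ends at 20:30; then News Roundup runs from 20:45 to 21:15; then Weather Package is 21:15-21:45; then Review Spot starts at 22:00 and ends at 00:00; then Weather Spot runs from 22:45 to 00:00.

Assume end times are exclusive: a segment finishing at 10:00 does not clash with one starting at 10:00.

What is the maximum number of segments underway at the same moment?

2

Sort all start/end points and keep a running count:
17:00 start Feature Spot → 1
18:45 end Feature Spot → 0
18:45 start Local Segment → 1
18:45 start Market Package → 2
19:45 end Market Package → 1
20:30 end Local Segment → 0
20:45 start News Roundup → 1
21:15 end News Roundup → 0
21:15 start Weather Package → 1
21:45 end Weather Package → 0
22:00 start Review Spot → 1
22:45 start Weather Spot → 2
00:00 end Review Spot → 1
00:00 end Weather Spot → 0
Peak is 2, at 18:45 (Local Segment, Market Package).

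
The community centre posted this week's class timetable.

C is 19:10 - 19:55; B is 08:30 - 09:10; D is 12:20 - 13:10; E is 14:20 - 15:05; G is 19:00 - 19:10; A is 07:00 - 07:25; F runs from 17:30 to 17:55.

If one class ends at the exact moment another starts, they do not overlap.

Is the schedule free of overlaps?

Yes

Sorted by start: A, B, D, E, F, G, C.
B starts after A ends, so A has no further overlaps.
D starts after B ends, so B has no further overlaps.
E starts after D ends, so D has no further overlaps.
F starts after E ends, so E has no further overlaps.
G starts after F ends, so F has no further overlaps.
C starts exactly when G ends (back-to-back, no overlap).
Every pair is clear; the schedule has no overlaps.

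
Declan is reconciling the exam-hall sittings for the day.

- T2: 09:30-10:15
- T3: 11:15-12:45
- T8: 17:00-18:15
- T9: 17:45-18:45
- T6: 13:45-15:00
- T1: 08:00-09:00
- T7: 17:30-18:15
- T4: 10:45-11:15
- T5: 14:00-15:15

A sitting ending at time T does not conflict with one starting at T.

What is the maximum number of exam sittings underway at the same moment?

Sweep the timeline, counting +1 at each start and −1 at each end (ends before starts at a tie):
08:00 start T1 → 1
09:00 end T1 → 0
09:30 start T2 → 1
10:15 end T2 → 0
10:45 start T4 → 1
11:15 end T4 → 0
11:15 start T3 → 1
12:45 end T3 → 0
13:45 start T6 → 1
14:00 start T5 → 2
15:00 end T6 → 1
15:15 end T5 → 0
17:00 start T8 → 1
17:30 start T7 → 2
17:45 start T9 → 3
18:15 end T7 → 2
18:15 end T8 → 1
18:45 end T9 → 0
Peak is 3, at 17:45 (T7, T8, T9).

3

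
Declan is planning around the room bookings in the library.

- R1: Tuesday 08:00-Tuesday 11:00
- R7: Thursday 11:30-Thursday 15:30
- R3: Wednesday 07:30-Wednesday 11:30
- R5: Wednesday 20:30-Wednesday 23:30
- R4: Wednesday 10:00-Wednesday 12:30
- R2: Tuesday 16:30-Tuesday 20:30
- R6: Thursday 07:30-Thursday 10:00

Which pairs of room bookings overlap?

R3 & R4

Check each pair: they overlap iff neither finishes before the other starts.
Sorted by start: R1, R2, R3, R4, R5, R6, R7.
R2 starts after R1 ends; R1 is clear from here.
R3 starts after R2 ends; R2 is clear from here.
R4 starts before R3 ends → R3 and R4 overlap.
R5 starts after R3 ends; R3 is clear from here.
R5 starts after R4 ends; R4 is clear from here.
R6 starts after R5 ends; R5 is clear from here.
R7 starts after R6 ends.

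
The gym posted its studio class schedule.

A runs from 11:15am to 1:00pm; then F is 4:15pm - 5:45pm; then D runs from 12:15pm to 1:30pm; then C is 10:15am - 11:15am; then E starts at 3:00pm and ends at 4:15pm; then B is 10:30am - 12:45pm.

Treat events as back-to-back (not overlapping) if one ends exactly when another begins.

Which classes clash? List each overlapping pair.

Sorted by start: C, B, A, D, E, F.
B starts before C ends → C and B overlap.
A starts exactly when C ends (back-to-back, no overlap) — done with C.
A starts before B ends → B and A overlap.
D starts before B ends → B and D overlap.
E starts after B ends — done with B.
D starts before A ends → A and D overlap.
E starts after A ends — done with A.
E starts after D ends — done with D.
F starts exactly when E ends (back-to-back, no overlap).

A & B, A & D, B & C, B & D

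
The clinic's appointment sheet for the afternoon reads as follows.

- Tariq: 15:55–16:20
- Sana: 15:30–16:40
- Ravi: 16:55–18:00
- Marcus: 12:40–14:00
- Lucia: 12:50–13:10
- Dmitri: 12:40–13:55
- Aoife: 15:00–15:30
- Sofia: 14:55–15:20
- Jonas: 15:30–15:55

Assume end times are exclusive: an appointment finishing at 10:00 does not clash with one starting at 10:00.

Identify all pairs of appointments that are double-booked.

Sorted by start: Marcus, Dmitri, Lucia, Sofia, Aoife, Sana, Jonas, Tariq, Ravi.
Dmitri starts before Marcus ends → Marcus and Dmitri overlap.
Lucia starts before Marcus ends → Marcus and Lucia overlap.
Sofia starts after Marcus ends; Marcus is clear from here.
Lucia starts before Dmitri ends → Dmitri and Lucia overlap.
Sofia starts after Dmitri ends; Dmitri is clear from here.
Sofia starts after Lucia ends; Lucia is clear from here.
Aoife starts before Sofia ends → Sofia and Aoife overlap.
Sana starts after Sofia ends; Sofia is clear from here.
Sana starts exactly when Aoife ends (back-to-back, no overlap); Aoife is clear from here.
Jonas starts before Sana ends → Sana and Jonas overlap.
Tariq starts before Sana ends → Sana and Tariq overlap.
Ravi starts after Sana ends.
Tariq starts exactly when Jonas ends (back-to-back, no overlap); Jonas is clear from here.
Ravi starts after Tariq ends.

Aoife & Sofia, Dmitri & Lucia, Dmitri & Marcus, Jonas & Sana, Lucia & Marcus, Sana & Tariq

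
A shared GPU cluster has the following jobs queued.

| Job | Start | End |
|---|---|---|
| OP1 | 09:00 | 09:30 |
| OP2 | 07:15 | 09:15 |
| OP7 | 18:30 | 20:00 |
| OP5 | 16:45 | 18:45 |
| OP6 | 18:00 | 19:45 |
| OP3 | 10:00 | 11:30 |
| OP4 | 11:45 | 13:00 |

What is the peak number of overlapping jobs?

3

Sweep the timeline, counting +1 at each start and −1 at each end (ends before starts at a tie):
07:15 start OP2 → 1
09:00 start OP1 → 2
09:15 end OP2 → 1
09:30 end OP1 → 0
10:00 start OP3 → 1
11:30 end OP3 → 0
11:45 start OP4 → 1
13:00 end OP4 → 0
16:45 start OP5 → 1
18:00 start OP6 → 2
18:30 start OP7 → 3
18:45 end OP5 → 2
19:45 end OP6 → 1
20:00 end OP7 → 0
Peak is 3, at 18:30 (OP5, OP6, OP7).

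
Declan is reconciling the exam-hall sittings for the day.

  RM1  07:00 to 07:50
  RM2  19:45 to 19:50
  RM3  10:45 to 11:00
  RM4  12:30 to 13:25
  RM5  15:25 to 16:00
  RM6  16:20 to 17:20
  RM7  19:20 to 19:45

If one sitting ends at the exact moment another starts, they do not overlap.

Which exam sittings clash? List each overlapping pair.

Sorted by start: RM1, RM3, RM4, RM5, RM6, RM7, RM2.
RM3 starts after RM1 ends, so nothing later overlaps RM1 either.
RM4 starts after RM3 ends, so nothing later overlaps RM3 either.
RM5 starts after RM4 ends, so nothing later overlaps RM4 either.
RM6 starts after RM5 ends, so nothing later overlaps RM5 either.
RM7 starts after RM6 ends, so nothing later overlaps RM6 either.
RM2 starts exactly when RM7 ends (back-to-back, no overlap).

no conflicts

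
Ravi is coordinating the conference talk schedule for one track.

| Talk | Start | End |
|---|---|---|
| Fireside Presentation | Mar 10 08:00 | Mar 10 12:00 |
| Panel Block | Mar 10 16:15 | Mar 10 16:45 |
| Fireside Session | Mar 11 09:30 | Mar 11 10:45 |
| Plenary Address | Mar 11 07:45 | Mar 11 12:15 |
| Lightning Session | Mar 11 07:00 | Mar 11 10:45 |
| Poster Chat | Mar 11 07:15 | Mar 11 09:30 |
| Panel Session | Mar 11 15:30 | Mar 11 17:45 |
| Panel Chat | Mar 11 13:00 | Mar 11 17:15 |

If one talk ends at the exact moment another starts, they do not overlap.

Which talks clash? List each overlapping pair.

Fireside Session & Lightning Session, Fireside Session & Plenary Address, Lightning Session & Plenary Address, Lightning Session & Poster Chat, Panel Chat & Panel Session, Plenary Address & Poster Chat

Sorted by start: Fireside Presentation, Panel Block, Lightning Session, Poster Chat, Plenary Address, Fireside Session, Panel Chat, Panel Session.
Panel Block starts after Fireside Presentation ends, so Fireside Presentation has no further overlaps.
Lightning Session starts after Panel Block ends, so Panel Block has no further overlaps.
Poster Chat starts before Lightning Session ends → Lightning Session and Poster Chat overlap.
Plenary Address starts before Lightning Session ends → Lightning Session and Plenary Address overlap.
Fireside Session starts before Lightning Session ends → Lightning Session and Fireside Session overlap.
Panel Chat starts after Lightning Session ends, so Lightning Session has no further overlaps.
Plenary Address starts before Poster Chat ends → Poster Chat and Plenary Address overlap.
Fireside Session starts exactly when Poster Chat ends (back-to-back, no overlap), so Poster Chat has no further overlaps.
Fireside Session starts before Plenary Address ends → Plenary Address and Fireside Session overlap.
Panel Chat starts after Plenary Address ends, so Plenary Address has no further overlaps.
Panel Chat starts after Fireside Session ends, so Fireside Session has no further overlaps.
Panel Session starts before Panel Chat ends → Panel Chat and Panel Session overlap.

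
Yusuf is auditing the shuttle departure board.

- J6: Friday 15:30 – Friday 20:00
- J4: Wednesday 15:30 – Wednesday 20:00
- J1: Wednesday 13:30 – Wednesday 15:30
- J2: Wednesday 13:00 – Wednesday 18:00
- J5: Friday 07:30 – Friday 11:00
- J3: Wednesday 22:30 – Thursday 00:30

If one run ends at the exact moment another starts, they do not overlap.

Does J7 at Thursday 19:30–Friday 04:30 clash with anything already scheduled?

J2: ends Wednesday 18:00 at or before J7 starts Thursday 19:30 → clear.
J1: ends Wednesday 15:30 at or before J7 starts Thursday 19:30 → clear.
J4: ends Wednesday 20:00 at or before J7 starts Thursday 19:30 → clear.
J3: ends Thursday 00:30 at or before J7 starts Thursday 19:30 → clear.
J5: starts Friday 07:30 at or after J7 ends Friday 04:30 → clear.
J6: starts Friday 15:30 at or after J7 ends Friday 04:30 → clear.

No — it doesn't clash with anything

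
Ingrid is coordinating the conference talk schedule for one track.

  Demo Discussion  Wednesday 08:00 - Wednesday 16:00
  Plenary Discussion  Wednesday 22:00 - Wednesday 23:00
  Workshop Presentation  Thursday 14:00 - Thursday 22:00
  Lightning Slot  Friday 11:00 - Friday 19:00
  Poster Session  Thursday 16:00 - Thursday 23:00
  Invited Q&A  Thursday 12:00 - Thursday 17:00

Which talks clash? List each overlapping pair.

Check each pair: they overlap iff neither finishes before the other starts.
Sorted by start: Demo Discussion, Plenary Discussion, Invited Q&A, Workshop Presentation, Poster Session, Lightning Slot.
Plenary Discussion starts after Demo Discussion ends, so Demo Discussion has no further overlaps.
Invited Q&A starts after Plenary Discussion ends, so Plenary Discussion has no further overlaps.
Workshop Presentation starts before Invited Q&A ends → Invited Q&A and Workshop Presentation overlap.
Poster Session starts before Invited Q&A ends → Invited Q&A and Poster Session overlap.
Lightning Slot starts after Invited Q&A ends.
Poster Session starts before Workshop Presentation ends → Workshop Presentation and Poster Session overlap.
Lightning Slot starts after Workshop Presentation ends.
Lightning Slot starts after Poster Session ends.

Invited Q&A & Poster Session, Invited Q&A & Workshop Presentation, Poster Session & Workshop Presentation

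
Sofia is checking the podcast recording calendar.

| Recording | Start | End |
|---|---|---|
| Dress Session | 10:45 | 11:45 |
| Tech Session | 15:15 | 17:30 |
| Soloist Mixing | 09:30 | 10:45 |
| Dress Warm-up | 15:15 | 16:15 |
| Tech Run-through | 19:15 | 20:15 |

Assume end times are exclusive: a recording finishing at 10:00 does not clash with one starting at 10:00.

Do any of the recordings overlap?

Check each pair: they overlap iff neither finishes before the other starts.
Sorted by start: Soloist Mixing, Dress Session, Tech Session, Dress Warm-up, Tech Run-through.
Dress Session starts exactly when Soloist Mixing ends (back-to-back, no overlap), so Soloist Mixing has no further overlaps.
Tech Session starts after Dress Session ends, so Dress Session has no further overlaps.
Dress Warm-up starts before Tech Session ends → Tech Session and Dress Warm-up overlap.
That's a conflict, so the schedule is not conflict-free.

Yes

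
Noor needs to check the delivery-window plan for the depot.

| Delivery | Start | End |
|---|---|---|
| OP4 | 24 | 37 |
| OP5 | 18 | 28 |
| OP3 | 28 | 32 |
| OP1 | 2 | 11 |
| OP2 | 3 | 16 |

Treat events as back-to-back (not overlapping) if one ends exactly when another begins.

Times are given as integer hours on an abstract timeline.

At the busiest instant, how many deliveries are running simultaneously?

2

Walk through starts and ends in time order (an end at T is processed before a start at T):
2 start OP1 → 1
3 start OP2 → 2
11 end OP1 → 1
16 end OP2 → 0
18 start OP5 → 1
24 start OP4 → 2
28 end OP5 → 1
28 start OP3 → 2
32 end OP3 → 1
37 end OP4 → 0
Peak is 2, at 3 (OP1, OP2).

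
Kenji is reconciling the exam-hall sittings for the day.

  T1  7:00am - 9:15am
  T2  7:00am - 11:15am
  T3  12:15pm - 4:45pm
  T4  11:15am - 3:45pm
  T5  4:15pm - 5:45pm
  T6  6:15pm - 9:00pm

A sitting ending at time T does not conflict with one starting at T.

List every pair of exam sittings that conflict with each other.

T1 & T2, T3 & T4, T3 & T5

Sorted by start: T1, T2, T4, T3, T5, T6.
T2 starts before T1 ends → T1 and T2 overlap.
T4 starts after T1 ends, so nothing later overlaps T1 either.
T4 starts exactly when T2 ends (back-to-back, no overlap), so nothing later overlaps T2 either.
T3 starts before T4 ends → T4 and T3 overlap.
T5 starts after T4 ends, so nothing later overlaps T4 either.
T5 starts before T3 ends → T3 and T5 overlap.
T6 starts after T3 ends.
T6 starts after T5 ends.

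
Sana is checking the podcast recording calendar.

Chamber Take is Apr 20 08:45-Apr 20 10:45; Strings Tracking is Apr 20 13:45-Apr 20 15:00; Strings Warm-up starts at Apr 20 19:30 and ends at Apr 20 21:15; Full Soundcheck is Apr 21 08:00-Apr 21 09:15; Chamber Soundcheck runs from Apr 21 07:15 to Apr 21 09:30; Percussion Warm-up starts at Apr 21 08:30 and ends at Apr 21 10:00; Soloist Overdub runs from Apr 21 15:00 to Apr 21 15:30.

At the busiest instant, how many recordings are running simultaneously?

Sweep the timeline, counting +1 at each start and −1 at each end (ends before starts at a tie):
Apr 20 08:45 start Chamber Take → 1
Apr 20 10:45 end Chamber Take → 0
Apr 20 13:45 start Strings Tracking → 1
Apr 20 15:00 end Strings Tracking → 0
Apr 20 19:30 start Strings Warm-up → 1
Apr 20 21:15 end Strings Warm-up → 0
Apr 21 07:15 start Chamber Soundcheck → 1
Apr 21 08:00 start Full Soundcheck → 2
Apr 21 08:30 start Percussion Warm-up → 3
Apr 21 09:15 end Full Soundcheck → 2
Apr 21 09:30 end Chamber Soundcheck → 1
Apr 21 10:00 end Percussion Warm-up → 0
Apr 21 15:00 start Soloist Overdub → 1
Apr 21 15:30 end Soloist Overdub → 0
Peak is 3, at Apr 21 08:30 (Chamber Soundcheck, Full Soundcheck, Percussion Warm-up).

3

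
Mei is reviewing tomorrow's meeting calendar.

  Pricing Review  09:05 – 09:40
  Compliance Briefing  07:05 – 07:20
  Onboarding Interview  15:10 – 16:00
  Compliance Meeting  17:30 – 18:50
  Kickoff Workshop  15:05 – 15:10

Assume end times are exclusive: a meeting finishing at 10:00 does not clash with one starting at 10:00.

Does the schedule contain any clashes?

No

Sorted by start: Compliance Briefing, Pricing Review, Kickoff Workshop, Onboarding Interview, Compliance Meeting.
Pricing Review starts after Compliance Briefing ends; Compliance Briefing is clear from here.
Kickoff Workshop starts after Pricing Review ends; Pricing Review is clear from here.
Onboarding Interview starts exactly when Kickoff Workshop ends (back-to-back, no overlap); Kickoff Workshop is clear from here.
Compliance Meeting starts after Onboarding Interview ends.
Every pair is clear; the schedule has no overlaps.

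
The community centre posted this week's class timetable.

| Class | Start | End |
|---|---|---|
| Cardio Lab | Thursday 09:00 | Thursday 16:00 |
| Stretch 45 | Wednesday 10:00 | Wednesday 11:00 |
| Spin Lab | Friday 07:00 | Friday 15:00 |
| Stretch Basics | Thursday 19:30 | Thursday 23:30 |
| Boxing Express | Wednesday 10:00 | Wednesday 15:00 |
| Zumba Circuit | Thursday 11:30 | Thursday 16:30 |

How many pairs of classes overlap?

Two intervals overlap when each starts before the other ends.
Sorted by start: Boxing Express, Stretch 45, Cardio Lab, Zumba Circuit, Stretch Basics, Spin Lab.
Stretch 45 starts before Boxing Express ends → Boxing Express and Stretch 45 overlap.
Cardio Lab starts after Boxing Express ends — done with Boxing Express.
Cardio Lab starts after Stretch 45 ends — done with Stretch 45.
Zumba Circuit starts before Cardio Lab ends → Cardio Lab and Zumba Circuit overlap.
Stretch Basics starts after Cardio Lab ends — done with Cardio Lab.
Stretch Basics starts after Zumba Circuit ends — done with Zumba Circuit.
Spin Lab starts after Stretch Basics ends.
Overlapping pairs: Boxing Express & Stretch 45, Cardio Lab & Zumba Circuit — 2 in total.

2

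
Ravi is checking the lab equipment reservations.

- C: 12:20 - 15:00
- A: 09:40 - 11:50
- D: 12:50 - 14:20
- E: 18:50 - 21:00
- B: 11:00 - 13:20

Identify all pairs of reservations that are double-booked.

A & B, B & C, B & D, C & D

Two intervals overlap when each starts before the other ends.
Sorted by start: A, B, C, D, E.
B starts before A ends → A and B overlap.
C starts after A ends; A is clear from here.
C starts before B ends → B and C overlap.
D starts before B ends → B and D overlap.
E starts after B ends.
D starts before C ends → C and D overlap.
E starts after C ends.
E starts after D ends.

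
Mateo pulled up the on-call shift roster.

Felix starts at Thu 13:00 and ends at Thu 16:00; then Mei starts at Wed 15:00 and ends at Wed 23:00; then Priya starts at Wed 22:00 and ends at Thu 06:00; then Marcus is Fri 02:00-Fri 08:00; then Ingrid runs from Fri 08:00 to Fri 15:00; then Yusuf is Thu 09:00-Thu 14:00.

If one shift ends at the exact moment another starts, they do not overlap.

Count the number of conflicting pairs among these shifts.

2

Two intervals overlap when each starts before the other ends.
Sorted by start: Mei, Priya, Yusuf, Felix, Marcus, Ingrid.
Priya starts before Mei ends → Mei and Priya overlap.
Yusuf starts after Mei ends; Mei is clear from here.
Yusuf starts after Priya ends; Priya is clear from here.
Felix starts before Yusuf ends → Yusuf and Felix overlap.
Marcus starts after Yusuf ends; Yusuf is clear from here.
Marcus starts after Felix ends; Felix is clear from here.
Ingrid starts exactly when Marcus ends (back-to-back, no overlap).
Overlapping pairs: Felix & Yusuf, Mei & Priya — 2 in total.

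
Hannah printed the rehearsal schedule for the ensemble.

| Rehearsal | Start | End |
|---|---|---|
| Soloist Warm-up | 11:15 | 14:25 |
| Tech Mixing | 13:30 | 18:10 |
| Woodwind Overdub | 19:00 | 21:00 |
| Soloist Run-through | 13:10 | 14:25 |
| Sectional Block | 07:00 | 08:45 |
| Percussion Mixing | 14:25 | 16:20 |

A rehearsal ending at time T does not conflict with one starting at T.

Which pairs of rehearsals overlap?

Percussion Mixing & Tech Mixing, Soloist Run-through & Soloist Warm-up, Soloist Run-through & Tech Mixing, Soloist Warm-up & Tech Mixing

Check each pair: they overlap iff neither finishes before the other starts.
Sorted by start: Sectional Block, Soloist Warm-up, Soloist Run-through, Tech Mixing, Percussion Mixing, Woodwind Overdub.
Soloist Warm-up starts after Sectional Block ends, so nothing later overlaps Sectional Block either.
Soloist Run-through starts before Soloist Warm-up ends → Soloist Warm-up and Soloist Run-through overlap.
Tech Mixing starts before Soloist Warm-up ends → Soloist Warm-up and Tech Mixing overlap.
Percussion Mixing starts exactly when Soloist Warm-up ends (back-to-back, no overlap), so nothing later overlaps Soloist Warm-up either.
Tech Mixing starts before Soloist Run-through ends → Soloist Run-through and Tech Mixing overlap.
Percussion Mixing starts exactly when Soloist Run-through ends (back-to-back, no overlap), so nothing later overlaps Soloist Run-through either.
Percussion Mixing starts before Tech Mixing ends → Tech Mixing and Percussion Mixing overlap.
Woodwind Overdub starts after Tech Mixing ends.
Woodwind Overdub starts after Percussion Mixing ends.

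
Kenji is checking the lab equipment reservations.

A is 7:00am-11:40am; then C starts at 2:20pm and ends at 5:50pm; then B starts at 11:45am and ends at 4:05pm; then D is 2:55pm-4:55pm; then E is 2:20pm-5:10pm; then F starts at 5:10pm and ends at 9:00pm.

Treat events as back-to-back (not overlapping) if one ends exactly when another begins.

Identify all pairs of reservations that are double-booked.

Sorted by start: A, B, C, E, D, F.
B starts after A ends, so A has no further overlaps.
C starts before B ends → B and C overlap.
E starts before B ends → B and E overlap.
D starts before B ends → B and D overlap.
F starts after B ends.
E starts before C ends → C and E overlap.
D starts before C ends → C and D overlap.
F starts before C ends → C and F overlap.
D starts before E ends → E and D overlap.
F starts exactly when E ends (back-to-back, no overlap).
F starts after D ends.

B & C, B & D, B & E, C & D, C & E, C & F, D & E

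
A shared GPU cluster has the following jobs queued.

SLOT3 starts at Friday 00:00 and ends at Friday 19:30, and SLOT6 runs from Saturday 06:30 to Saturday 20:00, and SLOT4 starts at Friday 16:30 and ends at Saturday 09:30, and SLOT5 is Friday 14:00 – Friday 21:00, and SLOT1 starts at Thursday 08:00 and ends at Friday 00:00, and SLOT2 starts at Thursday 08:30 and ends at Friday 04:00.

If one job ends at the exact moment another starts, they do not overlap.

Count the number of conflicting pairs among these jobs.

6

Sorted by start: SLOT1, SLOT2, SLOT3, SLOT5, SLOT4, SLOT6.
SLOT2 starts before SLOT1 ends → SLOT1 and SLOT2 overlap.
SLOT3 starts exactly when SLOT1 ends (back-to-back, no overlap); SLOT1 is clear from here.
SLOT3 starts before SLOT2 ends → SLOT2 and SLOT3 overlap.
SLOT5 starts after SLOT2 ends; SLOT2 is clear from here.
SLOT5 starts before SLOT3 ends → SLOT3 and SLOT5 overlap.
SLOT4 starts before SLOT3 ends → SLOT3 and SLOT4 overlap.
SLOT6 starts after SLOT3 ends.
SLOT4 starts before SLOT5 ends → SLOT5 and SLOT4 overlap.
SLOT6 starts after SLOT5 ends.
SLOT6 starts before SLOT4 ends → SLOT4 and SLOT6 overlap.
Overlapping pairs: SLOT1 & SLOT2, SLOT2 & SLOT3, SLOT3 & SLOT4, SLOT3 & SLOT5, SLOT4 & SLOT5, SLOT4 & SLOT6 — 6 in total.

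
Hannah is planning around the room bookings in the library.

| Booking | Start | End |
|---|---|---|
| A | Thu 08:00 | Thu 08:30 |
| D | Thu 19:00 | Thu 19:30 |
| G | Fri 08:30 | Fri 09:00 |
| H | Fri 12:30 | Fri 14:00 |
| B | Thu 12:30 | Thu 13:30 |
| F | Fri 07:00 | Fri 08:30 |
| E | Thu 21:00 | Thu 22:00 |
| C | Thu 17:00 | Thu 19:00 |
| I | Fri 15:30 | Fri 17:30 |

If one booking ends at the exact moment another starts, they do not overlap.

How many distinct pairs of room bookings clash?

Sorted by start: A, B, C, D, E, F, G, H, I.
B starts after A ends, so A has no further overlaps.
C starts after B ends, so B has no further overlaps.
D starts exactly when C ends (back-to-back, no overlap), so C has no further overlaps.
E starts after D ends, so D has no further overlaps.
F starts after E ends, so E has no further overlaps.
G starts exactly when F ends (back-to-back, no overlap), so F has no further overlaps.
H starts after G ends, so G has no further overlaps.
I starts after H ends.
No pair overlaps.

0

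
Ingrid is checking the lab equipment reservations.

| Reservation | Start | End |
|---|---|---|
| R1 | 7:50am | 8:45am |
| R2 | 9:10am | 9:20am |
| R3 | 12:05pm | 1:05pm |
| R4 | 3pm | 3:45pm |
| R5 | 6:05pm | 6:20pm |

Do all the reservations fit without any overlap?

Yes

Check each pair: they overlap iff neither finishes before the other starts.
Sorted by start: R1, R2, R3, R4, R5.
R2 starts after R1 ends, so nothing later overlaps R1 either.
R3 starts after R2 ends, so nothing later overlaps R2 either.
R4 starts after R3 ends, so nothing later overlaps R3 either.
R5 starts after R4 ends.
Every pair is clear; the schedule has no overlaps.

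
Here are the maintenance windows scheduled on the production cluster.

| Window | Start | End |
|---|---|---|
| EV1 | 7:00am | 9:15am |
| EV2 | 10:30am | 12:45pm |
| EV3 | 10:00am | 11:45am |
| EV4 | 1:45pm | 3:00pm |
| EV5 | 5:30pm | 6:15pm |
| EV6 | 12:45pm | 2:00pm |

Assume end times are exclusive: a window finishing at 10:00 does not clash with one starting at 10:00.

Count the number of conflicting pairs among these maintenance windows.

2

Two intervals overlap when each starts before the other ends.
Sorted by start: EV1, EV3, EV2, EV6, EV4, EV5.
EV3 starts after EV1 ends, so nothing later overlaps EV1 either.
EV2 starts before EV3 ends → EV3 and EV2 overlap.
EV6 starts after EV3 ends, so nothing later overlaps EV3 either.
EV6 starts exactly when EV2 ends (back-to-back, no overlap), so nothing later overlaps EV2 either.
EV4 starts before EV6 ends → EV6 and EV4 overlap.
EV5 starts after EV6 ends.
EV5 starts after EV4 ends.
Overlapping pairs: EV2 & EV3, EV4 & EV6 — 2 in total.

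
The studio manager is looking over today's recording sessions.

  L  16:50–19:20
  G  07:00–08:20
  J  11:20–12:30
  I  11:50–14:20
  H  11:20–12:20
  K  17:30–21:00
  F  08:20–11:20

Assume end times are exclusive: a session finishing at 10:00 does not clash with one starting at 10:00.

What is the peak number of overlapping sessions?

3

Sort all start/end points and keep a running count:
07:00 start G → 1
08:20 end G → 0
08:20 start F → 1
11:20 end F → 0
11:20 start H → 1
11:20 start J → 2
11:50 start I → 3
12:20 end H → 2
12:30 end J → 1
14:20 end I → 0
16:50 start L → 1
17:30 start K → 2
19:20 end L → 1
21:00 end K → 0
Peak is 3, at 11:50 (H, I, J).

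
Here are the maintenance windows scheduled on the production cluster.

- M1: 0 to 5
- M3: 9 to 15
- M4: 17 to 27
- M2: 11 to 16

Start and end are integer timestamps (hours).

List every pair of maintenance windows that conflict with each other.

M2 & M3

Sorted by start: M1, M3, M2, M4.
M3 starts after M1 ends, so M1 has no further overlaps.
M2 starts before M3 ends → M3 and M2 overlap.
M4 starts after M3 ends.
M4 starts after M2 ends.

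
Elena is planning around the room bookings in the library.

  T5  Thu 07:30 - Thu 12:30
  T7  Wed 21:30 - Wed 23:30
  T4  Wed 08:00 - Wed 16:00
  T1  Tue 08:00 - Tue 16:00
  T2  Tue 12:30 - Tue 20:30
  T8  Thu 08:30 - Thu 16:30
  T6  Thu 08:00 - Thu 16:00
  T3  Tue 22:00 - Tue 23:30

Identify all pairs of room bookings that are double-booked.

Two intervals overlap when each starts before the other ends.
Sorted by start: T1, T2, T3, T4, T7, T5, T6, T8.
T2 starts before T1 ends → T1 and T2 overlap.
T3 starts after T1 ends — done with T1.
T3 starts after T2 ends — done with T2.
T4 starts after T3 ends — done with T3.
T7 starts after T4 ends — done with T4.
T5 starts after T7 ends — done with T7.
T6 starts before T5 ends → T5 and T6 overlap.
T8 starts before T5 ends → T5 and T8 overlap.
T8 starts before T6 ends → T6 and T8 overlap.

T1 & T2, T5 & T6, T5 & T8, T6 & T8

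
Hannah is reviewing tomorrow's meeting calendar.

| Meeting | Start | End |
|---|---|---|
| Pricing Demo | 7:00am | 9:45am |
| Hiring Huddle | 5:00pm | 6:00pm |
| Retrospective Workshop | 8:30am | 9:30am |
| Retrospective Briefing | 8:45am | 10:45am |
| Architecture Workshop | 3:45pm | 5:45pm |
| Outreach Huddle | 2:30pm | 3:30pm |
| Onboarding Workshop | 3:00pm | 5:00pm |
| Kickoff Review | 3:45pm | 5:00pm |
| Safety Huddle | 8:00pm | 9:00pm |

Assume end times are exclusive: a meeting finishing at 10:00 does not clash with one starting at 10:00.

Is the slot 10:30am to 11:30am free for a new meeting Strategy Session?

No — it overlaps Retrospective Briefing

Pricing Demo: ends 9:45am at or before Strategy Session starts 10:30am → clear.
Retrospective Workshop: ends 9:30am at or before Strategy Session starts 10:30am → clear.
Retrospective Briefing: starts 8:45am before Strategy Session ends 11:30am, and ends 10:45am after Strategy Session starts 10:30am → overlap.
Outreach Huddle: starts 2:30pm at or after Strategy Session ends 11:30am → clear.
Onboarding Workshop: starts 3:00pm at or after Strategy Session ends 11:30am → clear.
Architecture Workshop: starts 3:45pm at or after Strategy Session ends 11:30am → clear.
Kickoff Review: starts 3:45pm at or after Strategy Session ends 11:30am → clear.
Hiring Huddle: starts 5:00pm at or after Strategy Session ends 11:30am → clear.
Safety Huddle: starts 8:00pm at or after Strategy Session ends 11:30am → clear.
Strategy Session overlaps Retrospective Briefing.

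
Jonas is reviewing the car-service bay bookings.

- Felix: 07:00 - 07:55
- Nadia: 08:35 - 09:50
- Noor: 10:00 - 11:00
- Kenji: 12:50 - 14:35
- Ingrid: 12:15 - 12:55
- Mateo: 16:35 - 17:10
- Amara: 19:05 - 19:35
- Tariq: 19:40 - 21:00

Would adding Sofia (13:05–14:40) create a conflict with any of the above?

Yes — it overlaps Kenji

Felix: ends 07:55 at or before Sofia starts 13:05 → clear.
Nadia: ends 09:50 at or before Sofia starts 13:05 → clear.
Noor: ends 11:00 at or before Sofia starts 13:05 → clear.
Ingrid: ends 12:55 at or before Sofia starts 13:05 → clear.
Kenji: starts 12:50 before Sofia ends 14:40, and ends 14:35 after Sofia starts 13:05 → overlap.
Mateo: starts 16:35 at or after Sofia ends 14:40 → clear.
Amara: starts 19:05 at or after Sofia ends 14:40 → clear.
Tariq: starts 19:40 at or after Sofia ends 14:40 → clear.
Sofia overlaps Kenji.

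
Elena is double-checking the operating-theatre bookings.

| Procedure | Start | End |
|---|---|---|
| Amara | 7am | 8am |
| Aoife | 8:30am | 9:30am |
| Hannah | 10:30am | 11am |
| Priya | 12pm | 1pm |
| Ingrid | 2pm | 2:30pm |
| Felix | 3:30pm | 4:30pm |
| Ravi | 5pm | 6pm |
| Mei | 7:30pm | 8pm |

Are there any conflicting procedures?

No

Sorted by start: Amara, Aoife, Hannah, Priya, Ingrid, Felix, Ravi, Mei.
Aoife starts after Amara ends — done with Amara.
Hannah starts after Aoife ends — done with Aoife.
Priya starts after Hannah ends — done with Hannah.
Ingrid starts after Priya ends — done with Priya.
Felix starts after Ingrid ends — done with Ingrid.
Ravi starts after Felix ends — done with Felix.
Mei starts after Ravi ends.
Every pair is clear; the schedule has no overlaps.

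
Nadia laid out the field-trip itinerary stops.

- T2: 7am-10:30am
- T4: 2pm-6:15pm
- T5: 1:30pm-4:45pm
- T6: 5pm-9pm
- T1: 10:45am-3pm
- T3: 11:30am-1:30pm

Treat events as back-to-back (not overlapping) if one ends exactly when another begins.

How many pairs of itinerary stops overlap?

Sorted by start: T2, T1, T3, T5, T4, T6.
T1 starts after T2 ends; T2 is clear from here.
T3 starts before T1 ends → T1 and T3 overlap.
T5 starts before T1 ends → T1 and T5 overlap.
T4 starts before T1 ends → T1 and T4 overlap.
T6 starts after T1 ends.
T5 starts exactly when T3 ends (back-to-back, no overlap); T3 is clear from here.
T4 starts before T5 ends → T5 and T4 overlap.
T6 starts after T5 ends.
T6 starts before T4 ends → T4 and T6 overlap.
Overlapping pairs: T1 & T3, T1 & T4, T1 & T5, T4 & T5, T4 & T6 — 5 in total.

5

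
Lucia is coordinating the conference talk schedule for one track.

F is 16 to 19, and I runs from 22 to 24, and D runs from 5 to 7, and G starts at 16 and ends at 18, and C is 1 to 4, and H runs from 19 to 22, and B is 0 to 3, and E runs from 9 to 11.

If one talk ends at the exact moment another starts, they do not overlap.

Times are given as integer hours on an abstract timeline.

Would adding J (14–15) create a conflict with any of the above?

No — it doesn't clash with anything

B: ends 3 at or before J starts 14 → clear.
C: ends 4 at or before J starts 14 → clear.
D: ends 7 at or before J starts 14 → clear.
E: ends 11 at or before J starts 14 → clear.
F: starts 16 at or after J ends 15 → clear.
G: starts 16 at or after J ends 15 → clear.
H: starts 19 at or after J ends 15 → clear.
I: starts 22 at or after J ends 15 → clear.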